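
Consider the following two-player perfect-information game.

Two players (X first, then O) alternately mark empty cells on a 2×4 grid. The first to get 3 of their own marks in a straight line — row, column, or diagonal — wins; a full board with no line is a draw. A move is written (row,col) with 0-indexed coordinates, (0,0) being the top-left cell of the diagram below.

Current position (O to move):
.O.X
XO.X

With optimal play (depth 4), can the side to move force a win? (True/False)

O winning at [.O.X/XO.X]: False

[.O.X/XO.X] O move#1: (0,0):+0/OO.X/XO.X*, (0,2):+0/.OOX/XO.X, (1,2):+0/.O.X/XOOX
[OO.X/XO.X] X move#2: (0,2):+0/OOXX/XO.X*, (1,2):-1/OO.X/XOXX
[OOXX/XO.X] O move#3: (1,2):+0/OOXX/XOOX*
[OOXX/XOOX] end (terminal +0, X#4); searched .O.X/XO.X to 4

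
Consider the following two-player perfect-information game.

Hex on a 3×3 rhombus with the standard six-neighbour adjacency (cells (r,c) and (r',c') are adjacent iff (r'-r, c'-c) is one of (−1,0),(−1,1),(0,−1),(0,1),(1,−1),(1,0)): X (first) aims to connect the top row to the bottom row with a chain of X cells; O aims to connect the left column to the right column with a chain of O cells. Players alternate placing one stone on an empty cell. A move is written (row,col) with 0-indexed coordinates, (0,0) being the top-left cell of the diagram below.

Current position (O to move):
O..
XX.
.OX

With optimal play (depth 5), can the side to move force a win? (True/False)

O winning at [O../XX./.OX]: False

ply 1, O at O../XX./.OX | (0,1)=-1→OO./XX./.OX*; (0,2)=-1→O.O/XX./.OX; (1,2)=-1→O../XXO/.OX; (2,0)=-1→O../XX./OOX
ply 2, X at OO./XX./.OX | (0,2)=+1→OOX/XX./.OX*; (1,2)=-1→OO./XXX/.OX; (2,0)=-1→OO./XX./XOX
ply 3, O at OOX/XX./.OX | (1,2)=-1→OOX/XXO/.OX*; (2,0)=-1→OOX/XX./OOX
ply 4, X at OOX/XXO/.OX | (2,0)=+1→OOX/XXO/XOX*
ply 5: OOX/XXO/XOX is terminal -1 (O); from O../XX./.OX depth 5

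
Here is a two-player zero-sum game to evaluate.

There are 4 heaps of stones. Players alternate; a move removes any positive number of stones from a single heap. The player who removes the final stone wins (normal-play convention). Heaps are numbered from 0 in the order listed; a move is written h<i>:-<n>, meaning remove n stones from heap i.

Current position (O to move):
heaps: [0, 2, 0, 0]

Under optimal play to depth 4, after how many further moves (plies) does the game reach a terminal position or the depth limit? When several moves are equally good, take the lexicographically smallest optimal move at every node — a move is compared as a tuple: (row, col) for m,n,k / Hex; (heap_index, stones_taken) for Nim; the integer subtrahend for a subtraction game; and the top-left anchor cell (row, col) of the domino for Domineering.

PV length from [(0,2,0,0)]: 1 ply

ply 1, O at (0,2,0,0) | h1:-1=-1→(0,1,0,0); h1:-2=+1→(0,0,0,0)*
ply 2: (0,0,0,0) is terminal -1 (X); from (0,2,0,0) depth 4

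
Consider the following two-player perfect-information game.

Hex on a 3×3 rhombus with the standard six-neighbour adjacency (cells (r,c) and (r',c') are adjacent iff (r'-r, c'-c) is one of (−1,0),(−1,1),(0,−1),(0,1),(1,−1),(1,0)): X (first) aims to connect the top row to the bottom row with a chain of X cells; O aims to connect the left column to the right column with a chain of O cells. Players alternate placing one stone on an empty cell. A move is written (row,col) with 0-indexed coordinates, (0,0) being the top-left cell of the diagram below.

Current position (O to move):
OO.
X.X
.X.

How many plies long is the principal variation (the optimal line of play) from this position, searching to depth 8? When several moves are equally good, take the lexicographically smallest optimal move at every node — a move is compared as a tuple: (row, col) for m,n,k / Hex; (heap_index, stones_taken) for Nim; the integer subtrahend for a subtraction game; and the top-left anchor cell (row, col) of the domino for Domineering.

PV length from [OO./X.X/.X.]: 1 ply

ply 1, O at OO./X.X/.X. | (0,2)=+1→OOO/X.X/.X.*; (1,1)=-1→OO./XOX/.X.; (2,0)=-1→OO./X.X/OX.; (2,2)=-1→OO./X.X/.XO
ply 2: OOO/X.X/.X. is terminal -1 (X); from OO./X.X/.X. depth 8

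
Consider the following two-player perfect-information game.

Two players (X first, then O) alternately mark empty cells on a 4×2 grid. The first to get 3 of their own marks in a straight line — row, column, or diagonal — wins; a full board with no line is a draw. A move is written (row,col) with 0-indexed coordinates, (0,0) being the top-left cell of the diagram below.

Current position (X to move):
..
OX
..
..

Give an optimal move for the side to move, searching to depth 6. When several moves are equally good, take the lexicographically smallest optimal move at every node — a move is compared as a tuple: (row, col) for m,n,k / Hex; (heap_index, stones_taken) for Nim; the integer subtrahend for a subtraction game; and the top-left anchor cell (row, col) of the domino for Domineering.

X's best at [../OX/../..]: (2,1)

[../OX/../..] X move#1: (0,0):+0/X./OX/../.., (0,1):+0/.X/OX/../.., (2,0):+0/../OX/X./.., (2,1):+1/../OX/.X/..*, (3,0):+0/../OX/../X., (3,1):+0/../OX/../.X
[../OX/.X/..] O move#2: (0,0):-1/O./OX/.X/..*, (0,1):-1/.O/OX/.X/.., (2,0):-1/../OX/OX/.., (3,0):-1/../OX/.X/O., (3,1):-1/../OX/.X/.O
[O./OX/.X/..] X move#3: (0,1):+1/OX/OX/.X/..*, (2,0):+1/O./OX/XX/.., (3,0):-1/O./OX/.X/X., (3,1):+1/O./OX/.X/.X
[OX/OX/.X/..] end (terminal -1, O#4); searched ../OX/../.. to 6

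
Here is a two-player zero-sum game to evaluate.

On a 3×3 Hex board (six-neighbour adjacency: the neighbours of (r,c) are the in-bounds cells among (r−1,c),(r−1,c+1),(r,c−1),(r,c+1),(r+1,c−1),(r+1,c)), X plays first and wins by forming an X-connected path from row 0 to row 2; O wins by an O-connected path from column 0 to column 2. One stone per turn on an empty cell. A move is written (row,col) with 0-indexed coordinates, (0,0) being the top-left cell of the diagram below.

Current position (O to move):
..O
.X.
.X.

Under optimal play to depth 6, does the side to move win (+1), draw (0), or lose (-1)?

value(..O/.X./.X., O) = +1

[..O/.X./.X.] O move#1: (0,0):-1/O.O/.X./.X., (0,1):+1/.OO/.X./.X.*, (1,0):-1/..O/OX./.X., (1,2):-1/..O/.XO/.X., (2,0):-1/..O/.X./OX., (2,2):-1/..O/.X./.XO
[.OO/.X./.X.] X move#2: (0,0):-1/XOO/.X./.X.*, (1,0):-1/.OO/XX./.X., (1,2):-1/.OO/.XX/.X., (2,0):-1/.OO/.X./XX., (2,2):-1/.OO/.X./.XX
[XOO/.X./.X.] O move#3: (1,0):+1/XOO/OX./.X.*, (1,2):-1/XOO/.XO/.X., (2,0):-1/XOO/.X./OX., (2,2):-1/XOO/.X./.XO
[XOO/OX./.X.] end (terminal -1, X#4); searched ..O/.X./.X. to 6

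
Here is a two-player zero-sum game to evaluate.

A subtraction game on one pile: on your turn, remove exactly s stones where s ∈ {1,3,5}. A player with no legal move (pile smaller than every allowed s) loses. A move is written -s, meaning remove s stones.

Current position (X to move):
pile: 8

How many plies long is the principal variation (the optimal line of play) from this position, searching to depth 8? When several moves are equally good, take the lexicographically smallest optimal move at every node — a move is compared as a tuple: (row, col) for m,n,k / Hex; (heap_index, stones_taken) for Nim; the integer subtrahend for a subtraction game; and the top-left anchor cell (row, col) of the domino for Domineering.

PV length from [8]: 8 plies

[8] X move#1: -1:-1/7*, -3:-1/5, -5:-1/3
[7] O move#2: -1:+1/6*, -3:+1/4, -5:+1/2
[6] X move#3: -1:-1/5*, -3:-1/3, -5:-1/1
[5] O move#4: -1:+1/4*, -3:+1/2, -5:+1/0
[4] X move#5: -1:-1/3*, -3:-1/1
[3] O move#6: -1:+1/2*, -3:+1/0
[2] X move#7: -1:-1/1*
[1] O move#8: -1:+1/0*
[0] end (terminal -1, X#9); searched 8 to 8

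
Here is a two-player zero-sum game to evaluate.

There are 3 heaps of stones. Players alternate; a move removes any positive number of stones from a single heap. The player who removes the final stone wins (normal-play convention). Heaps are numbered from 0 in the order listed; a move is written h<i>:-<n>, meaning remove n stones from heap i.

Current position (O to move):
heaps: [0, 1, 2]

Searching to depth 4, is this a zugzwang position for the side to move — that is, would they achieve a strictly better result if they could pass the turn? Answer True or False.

ply 1, O at (0,1,2) | h1:-1=-1→(0,0,2); h2:-1=+1→(0,1,1)*; h2:-2=-1→(0,1,0)
ply 2, X at (0,1,1) | h1:-1=-1→(0,0,1)*; h2:-1=-1→(0,1,0)
ply 3, O at (0,0,1) | h2:-1=+1→(0,0,0)*
ply 4: (0,0,0) is terminal -1 (X); from (0,1,2) depth 4
if O skipped the turn, X would face:
~ ply 1, X at (0,1,2) | h1:-1=-1→(0,0,2); h2:-1=+1→(0,1,1)*; h2:-2=-1→(0,1,0)
~ ply 2, O at (0,1,1) | h1:-1=-1→(0,0,1)*; h2:-1=-1→(0,1,0)
~ ply 3, X at (0,0,1) | h2:-1=+1→(0,0,0)*
~ ply 4: (0,0,0) is terminal -1 (O); from (0,1,2) depth 4
compare (O): move=+1 vs pass=-1

zugzwang((0,1,2), O) = False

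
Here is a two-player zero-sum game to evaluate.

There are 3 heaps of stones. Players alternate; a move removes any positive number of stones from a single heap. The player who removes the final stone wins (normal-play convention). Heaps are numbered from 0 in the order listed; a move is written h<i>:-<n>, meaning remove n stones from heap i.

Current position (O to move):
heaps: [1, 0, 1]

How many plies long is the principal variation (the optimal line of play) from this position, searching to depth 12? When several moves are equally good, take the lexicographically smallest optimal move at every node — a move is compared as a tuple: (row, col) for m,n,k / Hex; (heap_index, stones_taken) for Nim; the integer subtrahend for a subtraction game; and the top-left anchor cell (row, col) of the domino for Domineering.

ply 1, O at (1,0,1) | h0:-1=-1→(0,0,1)*; h2:-1=-1→(1,0,0)
ply 2, X at (0,0,1) | h2:-1=+1→(0,0,0)*
ply 3: (0,0,0) is terminal -1 (O); from (1,0,1) depth 12

PV length from [(1,0,1)]: 2 plies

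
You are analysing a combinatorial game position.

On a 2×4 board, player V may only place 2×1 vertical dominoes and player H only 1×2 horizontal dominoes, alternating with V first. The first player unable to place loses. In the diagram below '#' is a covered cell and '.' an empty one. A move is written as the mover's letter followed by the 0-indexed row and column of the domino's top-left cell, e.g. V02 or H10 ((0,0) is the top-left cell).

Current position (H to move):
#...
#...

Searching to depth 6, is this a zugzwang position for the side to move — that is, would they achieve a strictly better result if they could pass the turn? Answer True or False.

zugzwang(#.../#..., H) = False

[#.../#...] H move#1: H01:+1/###./#...*, H02:+1/#.##/#..., H11:+1/#.../###., H12:+1/#.../#.##
[###./#...] V move#2: V03:-1/####/#..#*
[####/#..#] H move#3: H11:+1/####/####*
[####/####] end (terminal -1, V#4); searched #.../#... to 6
if H skipped the turn, V would face:
~ [#.../#...] V move#1: V01:-1/##../##.., V02:+1/#.#./#.#.*, V03:-1/#..#/#..#
~ [#.#./#.#.] end (terminal -1, H#2); searched #.../#... to 6
compare (H): move=+1 vs pass=-1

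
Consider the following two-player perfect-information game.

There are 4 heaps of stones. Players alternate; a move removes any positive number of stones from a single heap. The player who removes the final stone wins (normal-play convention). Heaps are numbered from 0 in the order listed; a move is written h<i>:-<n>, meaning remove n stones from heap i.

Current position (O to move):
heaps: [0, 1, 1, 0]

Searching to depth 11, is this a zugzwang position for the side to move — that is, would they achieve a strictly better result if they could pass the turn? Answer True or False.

zugzwang((0,1,1,0), O) = True

[(0,1,1,0)] O move#1: h1:-1:-1/(0,0,1,0)*, h2:-1:-1/(0,1,0,0)
[(0,0,1,0)] X move#2: h2:-1:+1/(0,0,0,0)*
[(0,0,0,0)] end (terminal -1, O#3); searched (0,1,1,0) to 11
pass branch (X moves first from the same position):
  | [(0,1,1,0)] X move#1: h1:-1:-1/(0,0,1,0)*, h2:-1:-1/(0,1,0,0)
  | [(0,0,1,0)] O move#2: h2:-1:+1/(0,0,0,0)*
  | [(0,0,0,0)] end (terminal -1, X#3); searched (0,1,1,0) to 11
O moving scores -1; O passing scores +1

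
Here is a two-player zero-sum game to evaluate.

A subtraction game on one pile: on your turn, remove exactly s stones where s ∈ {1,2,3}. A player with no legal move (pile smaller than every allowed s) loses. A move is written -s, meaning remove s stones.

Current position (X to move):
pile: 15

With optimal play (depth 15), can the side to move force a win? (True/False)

p1 X@[15]: -1[14]-1 -2[13]-1 -3[12]+1*
p2 O@[12]: -1[11]-1* -2[10]-1 -3[9]-1
p3 X@[11]: -1[10]-1 -2[9]-1 -3[8]+1*
p4 O@[8]: -1[7]-1* -2[6]-1 -3[5]-1
p5 X@[7]: -1[6]-1 -2[5]-1 -3[4]+1*
p6 O@[4]: -1[3]-1* -2[2]-1 -3[1]-1
p7 X@[3]: -1[2]-1 -2[1]-1 -3[0]+1*
p8 O@[0] terminal -1; root [15] d15

X winning at [15]: True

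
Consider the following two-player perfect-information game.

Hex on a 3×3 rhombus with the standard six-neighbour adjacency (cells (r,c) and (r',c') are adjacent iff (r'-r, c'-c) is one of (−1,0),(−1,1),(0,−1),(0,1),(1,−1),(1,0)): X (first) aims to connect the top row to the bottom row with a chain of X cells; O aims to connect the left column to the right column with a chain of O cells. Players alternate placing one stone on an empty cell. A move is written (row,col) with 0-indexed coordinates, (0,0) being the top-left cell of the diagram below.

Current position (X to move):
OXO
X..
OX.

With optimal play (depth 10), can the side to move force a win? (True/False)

[OXO/X../OX.] X move#1: (1,1):+1/OXO/XX./OX.*, (1,2):-1/OXO/X.X/OX., (2,2):-1/OXO/X../OXX
[OXO/XX./OX.] end (terminal -1, O#2); searched OXO/X../OX. to 10

X winning at [OXO/X../OX.]: True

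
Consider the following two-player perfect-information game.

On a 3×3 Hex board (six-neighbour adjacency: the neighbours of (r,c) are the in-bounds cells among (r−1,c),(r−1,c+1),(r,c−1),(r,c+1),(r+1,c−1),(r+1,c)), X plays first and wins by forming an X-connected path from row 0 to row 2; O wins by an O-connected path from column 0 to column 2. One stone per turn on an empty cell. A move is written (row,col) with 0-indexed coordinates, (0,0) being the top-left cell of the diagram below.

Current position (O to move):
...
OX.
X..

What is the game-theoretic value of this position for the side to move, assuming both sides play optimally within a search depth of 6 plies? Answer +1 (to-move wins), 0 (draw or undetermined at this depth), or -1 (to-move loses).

value(.../OX./X.., O) = -1

ply 1, O at .../OX./X.. | (0,0)=-1→O../OX./X..*; (0,1)=-1→.O./OX./X..; (0,2)=-1→..O/OX./X..; (1,2)=-1→.../OXO/X..; (2,1)=-1→.../OX./XO.; (2,2)=-1→.../OX./X.O
ply 2, X at O../OX./X.. | (0,1)=+1→OX./OX./X..*; (0,2)=+1→O.X/OX./X..; (1,2)=+1→O../OXX/X..; (2,1)=+1→O../OX./XX.; (2,2)=+1→O../OX./X.X
ply 3: OX./OX./X.. is terminal -1 (O); from .../OX./X.. depth 6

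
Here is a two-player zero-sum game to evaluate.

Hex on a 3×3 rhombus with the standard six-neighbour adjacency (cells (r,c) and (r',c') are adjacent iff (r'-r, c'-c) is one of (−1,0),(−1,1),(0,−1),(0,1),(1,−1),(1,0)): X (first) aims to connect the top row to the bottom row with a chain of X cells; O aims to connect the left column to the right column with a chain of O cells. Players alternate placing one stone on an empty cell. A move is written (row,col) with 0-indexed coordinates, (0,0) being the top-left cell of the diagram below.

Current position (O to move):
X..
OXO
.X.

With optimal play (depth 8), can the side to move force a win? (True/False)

O winning at [X../OXO/.X.]: False

p1 O@[X../OXO/.X.]: (0,1)[XO./OXO/.X.]-1* (0,2)[X.O/OXO/.X.]-1 (2,0)[X../OXO/OX.]-1 (2,2)[X../OXO/.XO]-1
p2 X@[XO./OXO/.X.]: (0,2)[XOX/OXO/.X.]+1* (2,0)[XO./OXO/XX.]-1 (2,2)[XO./OXO/.XX]-1
p3 O@[XOX/OXO/.X.] terminal -1; root [X../OXO/.X.] d8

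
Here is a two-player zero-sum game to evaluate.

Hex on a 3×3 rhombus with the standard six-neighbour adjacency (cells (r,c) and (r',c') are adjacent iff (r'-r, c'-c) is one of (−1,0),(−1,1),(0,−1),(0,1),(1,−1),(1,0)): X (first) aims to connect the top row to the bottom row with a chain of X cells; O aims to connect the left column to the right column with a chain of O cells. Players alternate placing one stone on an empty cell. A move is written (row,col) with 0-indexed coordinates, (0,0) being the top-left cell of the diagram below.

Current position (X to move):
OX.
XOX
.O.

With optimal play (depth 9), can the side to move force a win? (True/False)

[OX./XOX/.O.] X move#1: (0,2):+1/OXX/XOX/.O.*, (2,0):+1/OX./XOX/XO., (2,2):+1/OX./XOX/.OX
[OXX/XOX/.O.] O move#2: (2,0):-1/OXX/XOX/OO.*, (2,2):-1/OXX/XOX/.OO
[OXX/XOX/OO.] X move#3: (2,2):+1/OXX/XOX/OOX*
[OXX/XOX/OOX] end (terminal -1, O#4); searched OX./XOX/.O. to 9

X winning at [OX./XOX/.O.]: True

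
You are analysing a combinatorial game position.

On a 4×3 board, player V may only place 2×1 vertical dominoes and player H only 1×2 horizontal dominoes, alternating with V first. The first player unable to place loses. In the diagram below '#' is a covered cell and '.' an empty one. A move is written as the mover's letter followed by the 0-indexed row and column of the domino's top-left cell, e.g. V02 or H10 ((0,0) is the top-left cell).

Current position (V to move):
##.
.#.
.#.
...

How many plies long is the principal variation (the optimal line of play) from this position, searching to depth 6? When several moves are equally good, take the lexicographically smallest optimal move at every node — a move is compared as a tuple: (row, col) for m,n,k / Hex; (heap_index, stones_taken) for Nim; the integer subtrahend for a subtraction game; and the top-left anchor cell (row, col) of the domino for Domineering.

p1 V@[##./.#./.#./...]: V02[###/.##/.#./...]+1* V10[##./##./##./...]+1 V12[##./.##/.##/...]+1 V20[##./.#./##./#..]+1 V22[##./.#./.##/..#]+1
p2 H@[###/.##/.#./...]: H30[###/.##/.#./##.]-1* H31[###/.##/.#./.##]-1
p3 V@[###/.##/.#./##.]: V10[###/###/##./##.]+1* V22[###/.##/.##/###]+1
p4 H@[###/###/##./##.] terminal -1; root [##./.#./.#./...] d6

PV length from [##./.#./.#./...]: 3 plies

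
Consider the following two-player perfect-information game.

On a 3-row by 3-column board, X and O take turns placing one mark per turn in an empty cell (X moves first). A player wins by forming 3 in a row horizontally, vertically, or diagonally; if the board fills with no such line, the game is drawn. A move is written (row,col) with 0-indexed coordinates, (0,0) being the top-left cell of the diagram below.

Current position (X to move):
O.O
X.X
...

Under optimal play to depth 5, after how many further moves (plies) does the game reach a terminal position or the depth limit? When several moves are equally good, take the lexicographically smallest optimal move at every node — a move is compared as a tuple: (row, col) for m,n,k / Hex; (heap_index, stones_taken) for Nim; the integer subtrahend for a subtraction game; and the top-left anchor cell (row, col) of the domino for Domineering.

PV length from [O.O/X.X/...]: 1 ply

p1 X@[O.O/X.X/...]: (0,1)[OXO/X.X/...]-1 (1,1)[O.O/XXX/...]+1* (2,0)[O.O/X.X/X..]-1 (2,1)[O.O/X.X/.X.]-1 (2,2)[O.O/X.X/..X]-1
p2 O@[O.O/XXX/...] terminal -1; root [O.O/X.X/...] d5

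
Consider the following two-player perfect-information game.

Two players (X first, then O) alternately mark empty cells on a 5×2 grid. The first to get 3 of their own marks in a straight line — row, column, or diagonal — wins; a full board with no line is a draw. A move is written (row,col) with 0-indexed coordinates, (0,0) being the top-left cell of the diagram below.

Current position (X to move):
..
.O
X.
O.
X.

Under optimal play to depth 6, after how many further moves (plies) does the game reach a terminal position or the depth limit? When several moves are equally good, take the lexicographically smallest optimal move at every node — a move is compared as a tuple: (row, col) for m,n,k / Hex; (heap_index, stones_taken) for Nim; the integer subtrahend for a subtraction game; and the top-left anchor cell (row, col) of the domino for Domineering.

PV length from [../.O/X./O./X.]: 6 plies

p1 X@[../.O/X./O./X.]: (0,0)[X./.O/X./O./X.]+0* (0,1)[.X/.O/X./O./X.]+0 (1,0)[../XO/X./O./X.]+0 (2,1)[../.O/XX/O./X.]+0 (3,1)[../.O/X./OX/X.]+0 (4,1)[../.O/X./O./XX]-1
p2 O@[X./.O/X./O./X.]: (0,1)[XO/.O/X./O./X.]-1 (1,0)[X./OO/X./O./X.]+0* (2,1)[X./.O/XO/O./X.]-1 (3,1)[X./.O/X./OO/X.]-1 (4,1)[X./.O/X./O./XO]-1
p3 X@[X./OO/X./O./X.]: (0,1)[XX/OO/X./O./X.]+0* (2,1)[X./OO/XX/O./X.]+0 (3,1)[X./OO/X./OX/X.]+0 (4,1)[X./OO/X./O./XX]-1
p4 O@[XX/OO/X./O./X.]: (2,1)[XX/OO/XO/O./X.]+0* (3,1)[XX/OO/X./OO/X.]+0 (4,1)[XX/OO/X./O./XO]+0
p5 X@[XX/OO/XO/O./X.]: (3,1)[XX/OO/XO/OX/X.]+0* (4,1)[XX/OO/XO/O./XX]-1
p6 O@[XX/OO/XO/OX/X.]: (4,1)[XX/OO/XO/OX/XO]+0*
p7 X@[XX/OO/XO/OX/XO] terminal +0; root [../.O/X./O./X.] d6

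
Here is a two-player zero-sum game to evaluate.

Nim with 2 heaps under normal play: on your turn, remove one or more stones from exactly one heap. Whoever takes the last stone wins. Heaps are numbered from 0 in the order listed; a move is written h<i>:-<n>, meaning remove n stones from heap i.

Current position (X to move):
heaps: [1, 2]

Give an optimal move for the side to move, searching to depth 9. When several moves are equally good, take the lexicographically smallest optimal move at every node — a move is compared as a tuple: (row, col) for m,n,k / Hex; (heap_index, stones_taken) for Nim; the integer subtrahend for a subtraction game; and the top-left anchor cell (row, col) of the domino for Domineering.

[(1,2)] X move#1: h0:-1:-1/(0,2), h1:-1:+1/(1,1)*, h1:-2:-1/(1,0)
[(1,1)] O move#2: h0:-1:-1/(0,1)*, h1:-1:-1/(1,0)
[(0,1)] X move#3: h1:-1:+1/(0,0)*
[(0,0)] end (terminal -1, O#4); searched (1,2) to 9

X's best at [(1,2)]: h1:-1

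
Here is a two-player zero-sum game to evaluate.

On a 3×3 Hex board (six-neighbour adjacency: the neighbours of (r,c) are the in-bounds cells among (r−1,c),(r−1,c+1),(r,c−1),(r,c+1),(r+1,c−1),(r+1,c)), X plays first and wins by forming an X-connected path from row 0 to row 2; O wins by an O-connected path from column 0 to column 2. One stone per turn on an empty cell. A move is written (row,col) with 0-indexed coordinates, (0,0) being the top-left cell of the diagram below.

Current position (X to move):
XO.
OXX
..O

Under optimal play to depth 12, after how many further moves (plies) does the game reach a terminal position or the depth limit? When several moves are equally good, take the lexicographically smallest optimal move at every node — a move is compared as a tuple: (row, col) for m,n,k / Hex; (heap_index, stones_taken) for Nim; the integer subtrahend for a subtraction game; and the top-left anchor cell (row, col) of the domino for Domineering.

ply 1, X at XO./OXX/..O | (0,2)=+1→XOX/OXX/..O*; (2,0)=-1→XO./OXX/X.O; (2,1)=-1→XO./OXX/.XO
ply 2, O at XOX/OXX/..O | (2,0)=-1→XOX/OXX/O.O*; (2,1)=-1→XOX/OXX/.OO
ply 3, X at XOX/OXX/O.O | (2,1)=+1→XOX/OXX/OXO*
ply 4: XOX/OXX/OXO is terminal -1 (O); from XO./OXX/..O depth 12

PV length from [XO./OXX/..O]: 3 plies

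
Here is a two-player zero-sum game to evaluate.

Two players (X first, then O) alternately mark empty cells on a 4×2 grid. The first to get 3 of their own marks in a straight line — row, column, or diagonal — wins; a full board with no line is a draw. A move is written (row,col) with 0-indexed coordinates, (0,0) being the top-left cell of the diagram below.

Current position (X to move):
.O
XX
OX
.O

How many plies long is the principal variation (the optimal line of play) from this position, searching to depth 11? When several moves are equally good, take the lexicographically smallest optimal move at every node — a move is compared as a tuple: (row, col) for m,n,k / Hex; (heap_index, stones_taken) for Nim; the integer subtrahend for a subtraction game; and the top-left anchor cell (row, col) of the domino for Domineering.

PV length from [.O/XX/OX/.O]: 2 plies

ply 1, X at .O/XX/OX/.O | (0,0)=+0→XO/XX/OX/.O*; (3,0)=+0→.O/XX/OX/XO
ply 2, O at XO/XX/OX/.O | (3,0)=+0→XO/XX/OX/OO*
ply 3: XO/XX/OX/OO is terminal +0 (X); from .O/XX/OX/.O depth 11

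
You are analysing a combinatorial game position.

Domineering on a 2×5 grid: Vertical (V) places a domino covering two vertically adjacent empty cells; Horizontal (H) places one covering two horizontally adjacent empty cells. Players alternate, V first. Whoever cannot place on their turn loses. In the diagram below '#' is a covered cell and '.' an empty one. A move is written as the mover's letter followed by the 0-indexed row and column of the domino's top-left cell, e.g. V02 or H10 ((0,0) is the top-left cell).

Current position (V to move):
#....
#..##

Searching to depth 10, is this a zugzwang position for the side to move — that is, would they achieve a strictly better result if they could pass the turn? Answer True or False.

zugzwang(#..../#..##, V) = False

p1 V@[#..../#..##]: V01[##.../##.##]-1 V02[#.#../#.###]+1*
p2 H@[#.#../#.###]: H03[#.###/#.###]-1*
p3 V@[#.###/#.###]: V01[#####/#####]+1*
p4 H@[#####/#####] terminal -1; root [#..../#..##] d10
pass branch (H moves first from the same position):
  | p1 H@[#..../#..##]: H01[###../#..##]+1* H02[#.##./#..##]-1 H03[#..##/#..##]-1 H11[#..../#####]+1
  | p2 V@[###../#..##] terminal -1; root [#..../#..##] d10
V moving scores +1; V passing scores -1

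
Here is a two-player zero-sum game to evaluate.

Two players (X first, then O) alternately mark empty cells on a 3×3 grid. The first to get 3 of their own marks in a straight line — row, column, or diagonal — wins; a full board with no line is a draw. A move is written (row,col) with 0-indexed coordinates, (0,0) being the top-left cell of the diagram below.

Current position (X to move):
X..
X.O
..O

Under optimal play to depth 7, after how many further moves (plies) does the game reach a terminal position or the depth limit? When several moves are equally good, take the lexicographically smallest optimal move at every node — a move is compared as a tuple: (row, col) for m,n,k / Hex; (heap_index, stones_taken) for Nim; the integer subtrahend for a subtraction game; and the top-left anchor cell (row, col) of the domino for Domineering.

PV length from [X../X.O/..O]: 3 plies

[X../X.O/..O] X move#1: (0,1):-1/XX./X.O/..O, (0,2):+1/X.X/X.O/..O*, (1,1):-1/X../XXO/..O, (2,0):+1/X../X.O/X.O, (2,1):-1/X../X.O/.XO
[X.X/X.O/..O] O move#2: (0,1):-1/XOX/X.O/..O*, (1,1):-1/X.X/XOO/..O, (2,0):-1/X.X/X.O/O.O, (2,1):-1/X.X/X.O/.OO
[XOX/X.O/..O] X move#3: (1,1):+0/XOX/XXO/..O, (2,0):+1/XOX/X.O/X.O*, (2,1):+0/XOX/X.O/.XO
[XOX/X.O/X.O] end (terminal -1, O#4); searched X../X.O/..O to 7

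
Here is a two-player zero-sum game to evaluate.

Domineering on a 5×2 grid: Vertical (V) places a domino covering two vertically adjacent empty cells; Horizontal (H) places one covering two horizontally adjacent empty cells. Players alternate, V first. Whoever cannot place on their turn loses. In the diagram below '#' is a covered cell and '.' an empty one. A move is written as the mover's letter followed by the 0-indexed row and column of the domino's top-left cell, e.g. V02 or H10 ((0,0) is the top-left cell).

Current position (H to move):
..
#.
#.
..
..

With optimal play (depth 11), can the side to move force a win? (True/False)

[../#./#./../..] H move#1: H00:-1/##/#./#./../.., H30:+1/../#./#./##/..*, H40:+1/../#./#./../##
[../#./#./##/..] V move#2: V01:-1/.#/##/#./##/..*, V11:-1/../##/##/##/..
[.#/##/#./##/..] H move#3: H40:+1/.#/##/#./##/##*
[.#/##/#./##/##] end (terminal -1, V#4); searched ../#./#./../.. to 11

H winning at [../#./#./../..]: True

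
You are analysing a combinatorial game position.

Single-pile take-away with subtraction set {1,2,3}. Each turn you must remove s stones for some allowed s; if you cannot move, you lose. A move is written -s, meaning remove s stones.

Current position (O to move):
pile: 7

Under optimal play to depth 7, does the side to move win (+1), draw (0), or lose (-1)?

ply 1, O at 7 | -1=-1→6; -2=-1→5; -3=+1→4*
ply 2, X at 4 | -1=-1→3*; -2=-1→2; -3=-1→1
ply 3, O at 3 | -1=-1→2; -2=-1→1; -3=+1→0*
ply 4: 0 is terminal -1 (X); from 7 depth 7

value(7, O) = +1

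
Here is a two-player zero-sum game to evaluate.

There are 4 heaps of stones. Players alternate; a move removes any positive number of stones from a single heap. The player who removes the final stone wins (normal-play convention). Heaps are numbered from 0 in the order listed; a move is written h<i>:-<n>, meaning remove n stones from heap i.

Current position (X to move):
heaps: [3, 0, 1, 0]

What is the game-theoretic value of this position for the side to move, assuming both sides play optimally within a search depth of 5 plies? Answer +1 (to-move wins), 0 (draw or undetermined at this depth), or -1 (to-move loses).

value((3,0,1,0), X) = +1

ply 1, X at (3,0,1,0) | h0:-1=-1→(2,0,1,0); h0:-2=+1→(1,0,1,0)*; h0:-3=-1→(0,0,1,0); h2:-1=-1→(3,0,0,0)
ply 2, O at (1,0,1,0) | h0:-1=-1→(0,0,1,0)*; h2:-1=-1→(1,0,0,0)
ply 3, X at (0,0,1,0) | h2:-1=+1→(0,0,0,0)*
ply 4: (0,0,0,0) is terminal -1 (O); from (3,0,1,0) depth 5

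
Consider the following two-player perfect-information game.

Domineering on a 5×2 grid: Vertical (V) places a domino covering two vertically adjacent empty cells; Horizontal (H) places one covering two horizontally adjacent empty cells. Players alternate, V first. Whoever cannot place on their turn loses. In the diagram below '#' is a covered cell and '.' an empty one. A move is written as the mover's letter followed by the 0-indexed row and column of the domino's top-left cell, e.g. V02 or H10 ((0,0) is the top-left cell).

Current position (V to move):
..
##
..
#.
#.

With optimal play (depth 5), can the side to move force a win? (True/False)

V winning at [../##/../#./#.]: False

p1 V@[../##/../#./#.]: V21[../##/.#/##/#.]-1* V31[../##/../##/##]-1
p2 H@[../##/.#/##/#.]: H00[##/##/.#/##/#.]+1*
p3 V@[##/##/.#/##/#.] terminal -1; root [../##/../#./#.] d5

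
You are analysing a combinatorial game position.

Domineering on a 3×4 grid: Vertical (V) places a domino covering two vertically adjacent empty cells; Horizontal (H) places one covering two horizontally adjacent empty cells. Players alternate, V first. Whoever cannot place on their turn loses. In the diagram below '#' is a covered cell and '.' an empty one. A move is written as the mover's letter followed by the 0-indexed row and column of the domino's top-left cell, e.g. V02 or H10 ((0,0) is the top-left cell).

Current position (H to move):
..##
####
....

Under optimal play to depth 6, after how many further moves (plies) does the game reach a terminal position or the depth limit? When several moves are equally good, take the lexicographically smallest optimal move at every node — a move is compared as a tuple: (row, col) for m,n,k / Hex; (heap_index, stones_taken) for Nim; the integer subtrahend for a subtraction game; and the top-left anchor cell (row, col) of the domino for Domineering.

[..##/####/....] H move#1: H00:+1/####/####/....*, H20:+1/..##/####/##.., H21:+1/..##/####/.##., H22:+1/..##/####/..##
[####/####/....] end (terminal -1, V#2); searched ..##/####/.... to 6

PV length from [..##/####/....]: 1 ply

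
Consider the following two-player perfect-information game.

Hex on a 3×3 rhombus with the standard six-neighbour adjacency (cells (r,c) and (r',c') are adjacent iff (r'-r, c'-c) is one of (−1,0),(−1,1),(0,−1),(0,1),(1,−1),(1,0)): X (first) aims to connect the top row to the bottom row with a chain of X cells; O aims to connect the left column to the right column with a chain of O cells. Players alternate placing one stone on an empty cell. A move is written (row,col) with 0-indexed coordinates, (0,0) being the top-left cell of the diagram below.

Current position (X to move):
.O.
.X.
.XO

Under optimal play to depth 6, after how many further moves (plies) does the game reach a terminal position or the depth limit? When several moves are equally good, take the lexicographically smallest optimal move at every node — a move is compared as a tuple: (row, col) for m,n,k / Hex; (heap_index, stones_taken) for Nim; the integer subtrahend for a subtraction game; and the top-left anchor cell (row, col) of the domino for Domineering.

p1 X@[.O./.X./.XO]: (0,0)[XO./.X./.XO]+1* (0,2)[.OX/.X./.XO]+1 (1,0)[.O./XX./.XO]+1 (1,2)[.O./.XX/.XO]-1 (2,0)[.O./.X./XXO]-1
p2 O@[XO./.X./.XO]: (0,2)[XOO/.X./.XO]-1* (1,0)[XO./OX./.XO]-1 (1,2)[XO./.XO/.XO]-1 (2,0)[XO./.X./OXO]-1
p3 X@[XOO/.X./.XO]: (1,0)[XOO/XX./.XO]+1* (1,2)[XOO/.XX/.XO]-1 (2,0)[XOO/.X./XXO]-1
p4 O@[XOO/XX./.XO] terminal -1; root [.O./.X./.XO] d6

PV length from [.O./.X./.XO]: 3 plies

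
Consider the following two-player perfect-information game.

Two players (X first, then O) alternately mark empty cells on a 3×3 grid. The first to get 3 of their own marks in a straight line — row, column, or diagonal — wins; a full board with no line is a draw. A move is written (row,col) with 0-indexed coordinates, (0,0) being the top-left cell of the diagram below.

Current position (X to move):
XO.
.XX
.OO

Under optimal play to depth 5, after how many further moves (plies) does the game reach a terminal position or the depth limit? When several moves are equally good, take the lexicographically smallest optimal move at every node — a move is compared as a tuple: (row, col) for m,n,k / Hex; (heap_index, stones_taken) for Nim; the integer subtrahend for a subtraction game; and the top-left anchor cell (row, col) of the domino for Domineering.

ply 1, X at XO./.XX/.OO | (0,2)=-1→XOX/.XX/.OO; (1,0)=+1→XO./XXX/.OO*; (2,0)=+1→XO./.XX/XOO
ply 2: XO./XXX/.OO is terminal -1 (O); from XO./.XX/.OO depth 5

PV length from [XO./.XX/.OO]: 1 ply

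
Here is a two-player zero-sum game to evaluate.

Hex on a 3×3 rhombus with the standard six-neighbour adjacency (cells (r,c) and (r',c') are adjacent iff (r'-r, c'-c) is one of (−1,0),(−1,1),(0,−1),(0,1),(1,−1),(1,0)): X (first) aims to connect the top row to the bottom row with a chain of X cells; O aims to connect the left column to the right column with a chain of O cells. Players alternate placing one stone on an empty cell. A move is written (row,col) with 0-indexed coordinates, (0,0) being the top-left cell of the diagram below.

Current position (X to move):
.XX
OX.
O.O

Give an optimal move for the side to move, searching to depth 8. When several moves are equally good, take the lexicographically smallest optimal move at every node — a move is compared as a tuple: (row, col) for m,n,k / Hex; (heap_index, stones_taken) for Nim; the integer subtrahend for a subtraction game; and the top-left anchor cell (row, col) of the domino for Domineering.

X's best at [.XX/OX./O.O]: (2,1)

p1 X@[.XX/OX./O.O]: (0,0)[XXX/OX./O.O]-1 (1,2)[.XX/OXX/O.O]-1 (2,1)[.XX/OX./OXO]+1*
p2 O@[.XX/OX./OXO] terminal -1; root [.XX/OX./O.O] d8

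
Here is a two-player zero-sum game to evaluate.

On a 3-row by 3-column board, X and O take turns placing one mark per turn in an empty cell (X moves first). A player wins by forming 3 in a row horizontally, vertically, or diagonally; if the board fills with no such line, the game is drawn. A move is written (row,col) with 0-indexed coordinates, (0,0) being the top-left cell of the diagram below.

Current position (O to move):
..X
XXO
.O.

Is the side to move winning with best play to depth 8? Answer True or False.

[..X/XXO/.O.] O move#1: (0,0):-1/O.X/XXO/.O., (0,1):-1/.OX/XXO/.O., (2,0):+0/..X/XXO/OO.*, (2,2):-1/..X/XXO/.OO
[..X/XXO/OO.] X move#2: (0,0):-1/X.X/XXO/OO., (0,1):-1/.XX/XXO/OO., (2,2):+0/..X/XXO/OOX*
[..X/XXO/OOX] O move#3: (0,0):+0/O.X/XXO/OOX*, (0,1):-1/.OX/XXO/OOX
[O.X/XXO/OOX] X move#4: (0,1):+0/OXX/XXO/OOX*
[OXX/XXO/OOX] end (terminal +0, O#5); searched ..X/XXO/.O. to 8

O winning at [..X/XXO/.O.]: False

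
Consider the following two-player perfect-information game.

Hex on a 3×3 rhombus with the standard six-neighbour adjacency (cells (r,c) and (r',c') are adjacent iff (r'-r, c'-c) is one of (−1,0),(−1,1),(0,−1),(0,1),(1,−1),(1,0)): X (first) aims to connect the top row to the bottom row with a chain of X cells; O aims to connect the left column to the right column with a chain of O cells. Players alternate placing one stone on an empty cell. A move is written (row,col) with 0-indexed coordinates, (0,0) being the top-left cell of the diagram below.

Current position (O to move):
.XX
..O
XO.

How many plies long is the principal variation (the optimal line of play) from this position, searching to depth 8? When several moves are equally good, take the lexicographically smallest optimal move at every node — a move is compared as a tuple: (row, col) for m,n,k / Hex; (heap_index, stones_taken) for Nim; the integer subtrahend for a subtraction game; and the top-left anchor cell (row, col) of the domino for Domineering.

ply 1, O at .XX/..O/XO. | (0,0)=-1→OXX/..O/XO.*; (1,0)=-1→.XX/O.O/XO.; (1,1)=-1→.XX/.OO/XO.; (2,2)=-1→.XX/..O/XOO
ply 2, X at OXX/..O/XO. | (1,0)=+1→OXX/X.O/XO.*; (1,1)=+1→OXX/.XO/XO.; (2,2)=+1→OXX/..O/XOX
ply 3: OXX/X.O/XO. is terminal -1 (O); from .XX/..O/XO. depth 8

PV length from [.XX/..O/XO.]: 2 plies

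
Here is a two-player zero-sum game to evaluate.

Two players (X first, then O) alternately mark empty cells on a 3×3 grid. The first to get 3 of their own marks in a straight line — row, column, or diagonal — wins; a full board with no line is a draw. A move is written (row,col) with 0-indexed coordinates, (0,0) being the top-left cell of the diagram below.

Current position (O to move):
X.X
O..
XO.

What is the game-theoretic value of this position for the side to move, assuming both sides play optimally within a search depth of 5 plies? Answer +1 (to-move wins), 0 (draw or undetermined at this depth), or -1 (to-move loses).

value(X.X/O../XO., O) = -1

ply 1, O at X.X/O../XO. | (0,1)=-1→XOX/O../XO.*; (1,1)=-1→X.X/OO./XO.; (1,2)=-1→X.X/O.O/XO.; (2,2)=-1→X.X/O../XOO
ply 2, X at XOX/O../XO. | (1,1)=+1→XOX/OX./XO.*; (1,2)=-1→XOX/O.X/XO.; (2,2)=-1→XOX/O../XOX
ply 3: XOX/OX./XO. is terminal -1 (O); from X.X/O../XO. depth 5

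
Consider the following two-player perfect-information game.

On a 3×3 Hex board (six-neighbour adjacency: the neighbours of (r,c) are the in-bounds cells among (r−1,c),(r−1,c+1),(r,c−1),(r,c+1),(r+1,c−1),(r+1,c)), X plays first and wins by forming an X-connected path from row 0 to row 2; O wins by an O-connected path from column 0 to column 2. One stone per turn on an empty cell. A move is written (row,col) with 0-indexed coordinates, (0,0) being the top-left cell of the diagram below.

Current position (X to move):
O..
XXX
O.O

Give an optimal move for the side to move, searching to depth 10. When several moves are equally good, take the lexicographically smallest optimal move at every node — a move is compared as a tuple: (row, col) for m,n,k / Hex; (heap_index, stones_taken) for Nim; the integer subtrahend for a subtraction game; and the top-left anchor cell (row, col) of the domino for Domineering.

X's best at [O../XXX/O.O]: (2,1)

[O../XXX/O.O] X move#1: (0,1):-1/OX./XXX/O.O, (0,2):-1/O.X/XXX/O.O, (2,1):+1/O../XXX/OXO*
[O../XXX/OXO] O move#2: (0,1):-1/OO./XXX/OXO*, (0,2):-1/O.O/XXX/OXO
[OO./XXX/OXO] X move#3: (0,2):+1/OOX/XXX/OXO*
[OOX/XXX/OXO] end (terminal -1, O#4); searched O../XXX/O.O to 10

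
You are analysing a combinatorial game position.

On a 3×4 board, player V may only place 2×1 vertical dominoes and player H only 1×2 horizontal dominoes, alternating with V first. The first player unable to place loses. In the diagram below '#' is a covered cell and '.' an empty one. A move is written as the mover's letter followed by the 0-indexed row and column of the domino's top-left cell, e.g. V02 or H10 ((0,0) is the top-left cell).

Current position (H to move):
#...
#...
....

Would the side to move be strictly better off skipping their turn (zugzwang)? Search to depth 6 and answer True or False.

zugzwang(#.../#.../...., H) = False

ply 1, H at #.../#.../.... | H01=-1→###./#.../....; H02=-1→#.##/#.../....; H11=+1→#.../###./....*; H12=+1→#.../#.##/....; H20=-1→#.../#.../##..; H21=-1→#.../#.../.##.; H22=-1→#.../#.../..##
ply 2, V at #.../###./.... | V03=-1→#..#/####/....*; V13=-1→#.../####/...#
ply 3, H at #..#/####/.... | H01=+1→####/####/....*; H20=+1→#..#/####/##..; H21=+1→#..#/####/.##.; H22=+1→#..#/####/..##
ply 4: ####/####/.... is terminal -1 (V); from #.../#.../.... depth 6
if H skipped the turn, V would face:
~ ply 1, V at #.../#.../.... | V01=-1→##../##../....; V02=+1→#.#./#.#./....*; V03=-1→#..#/#..#/....; V11=-1→#.../##../.#..; V12=+1→#.../#.#./..#.; V13=-1→#.../#..#/...#
~ ply 2, H at #.#./#.#./.... | H20=-1→#.#./#.#./##..*; H21=-1→#.#./#.#./.##.; H22=-1→#.#./#.#./..##
~ ply 3, V at #.#./#.#./##.. | V01=+1→###./###./##..*; V03=+1→#.##/#.##/##..; V13=+1→#.#./#.##/##.#
~ ply 4, H at ###./###./##.. | H22=-1→###./###./####*
~ ply 5, V at ###./###./#### | V03=+1→####/####/####*
~ ply 6: ####/####/#### is terminal -1 (H); from #.../#.../.... depth 6
compare (H): move=+1 vs pass=-1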